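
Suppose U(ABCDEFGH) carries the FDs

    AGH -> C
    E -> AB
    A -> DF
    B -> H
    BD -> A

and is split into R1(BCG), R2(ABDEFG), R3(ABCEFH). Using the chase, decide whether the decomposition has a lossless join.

Chase test. Columns are ABCDEFGH; row i has aⱼ where attribute j ∈ Ri, else bᵢⱼ.
Initial tableau (one row per fragment):
  row 1: b11 a2 a3 b14 b15 b16 a7 b18
  row 2: a1 a2 b23 a4 a5 a6 a7 b28
  row 3: a1 a2 a3 b34 a5 a6 b37 a8
Rows 2 and 3 agree on A; apply A→DF and equate their DF entries.
Rows 1 and 2 agree on B; apply B→H and equate their H entries.
Rows 1 and 3 agree on B; apply B→H and equate their H entries.
No row becomes fully distinguished — the join is lossy.

No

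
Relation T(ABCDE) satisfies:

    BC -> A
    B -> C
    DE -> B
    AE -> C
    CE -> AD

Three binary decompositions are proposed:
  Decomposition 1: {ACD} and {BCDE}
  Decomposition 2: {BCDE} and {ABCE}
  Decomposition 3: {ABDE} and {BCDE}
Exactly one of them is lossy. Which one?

Decomposition 1: common = {CD}, closure = {CD} → lossy.
Decomposition 2: common = {BCE}, closure = {ABCDE} → lossless.
Decomposition 3: common = {BDE}, closure = {ABCDE} → lossless.

Decomposition 1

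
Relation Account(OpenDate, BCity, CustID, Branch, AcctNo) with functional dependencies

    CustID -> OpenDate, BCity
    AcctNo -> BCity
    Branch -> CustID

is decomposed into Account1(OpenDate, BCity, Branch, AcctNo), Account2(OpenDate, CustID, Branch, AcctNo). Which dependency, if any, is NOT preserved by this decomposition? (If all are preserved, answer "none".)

CustID -> OpenDate, BCity

Check CustID → OpenDate, BCity: no single fragment contains all of {OpenDate, BCity, CustID}, and the restricted closure of {CustID} across the fragments never reaches {OpenDate, BCity}.
AcctNo → BCity is preserved.
Branch → CustID is preserved.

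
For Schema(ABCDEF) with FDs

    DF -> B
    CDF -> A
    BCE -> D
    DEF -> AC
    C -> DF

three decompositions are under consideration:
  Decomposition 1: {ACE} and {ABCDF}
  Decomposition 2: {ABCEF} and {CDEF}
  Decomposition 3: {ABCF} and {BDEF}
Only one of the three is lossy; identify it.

Decomposition 1: common = {AC}, closure = {ABCDF} → lossless.
Decomposition 2: common = {CEF}, closure = {ABCDEF} → lossless.
Decomposition 3: common = {BF}, closure = {BF} → lossy.

Decomposition 3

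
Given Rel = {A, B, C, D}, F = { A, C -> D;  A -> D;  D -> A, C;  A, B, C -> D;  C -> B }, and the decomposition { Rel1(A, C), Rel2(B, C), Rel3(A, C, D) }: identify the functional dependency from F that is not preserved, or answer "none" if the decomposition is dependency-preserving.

none

A, C → D lies within Rel3.
A → D lies within Rel3.
D → A, C lies within Rel3.
A, B, C → D: restricted closure across fragments reaches D.
C → B lies within Rel2.
Every dependency is enforceable on the fragments, so the decomposition is dependency-preserving.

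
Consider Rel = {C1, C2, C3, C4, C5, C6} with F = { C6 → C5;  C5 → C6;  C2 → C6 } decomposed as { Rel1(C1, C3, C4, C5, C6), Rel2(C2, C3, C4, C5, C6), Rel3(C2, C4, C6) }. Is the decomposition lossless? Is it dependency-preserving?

Lossless test (chase): Rows 1 and 3 agree on C6; apply C6→C5 and equate their C5 entries. No row becomes fully distinguished — the join is lossy.
Dependency preservation: every FD's attributes lie within a single fragment, so each can be enforced locally — preserved.

lossy but dependency-preserving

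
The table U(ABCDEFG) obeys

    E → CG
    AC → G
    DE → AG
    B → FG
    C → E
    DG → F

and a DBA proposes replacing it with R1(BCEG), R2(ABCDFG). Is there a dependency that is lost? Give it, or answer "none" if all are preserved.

none

E → CG lies within R1.
AC → G lies within R2.
DE → AG: restricted closure across fragments reaches AG.
B → FG lies within R2.
C → E lies within R1.
DG → F lies within R2.
Every dependency is enforceable on the fragments, so the decomposition is dependency-preserving.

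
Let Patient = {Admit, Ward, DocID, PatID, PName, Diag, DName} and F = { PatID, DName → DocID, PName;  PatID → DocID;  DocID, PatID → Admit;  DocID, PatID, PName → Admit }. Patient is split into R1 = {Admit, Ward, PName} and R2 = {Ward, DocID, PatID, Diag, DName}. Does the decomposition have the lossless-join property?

Common attributes: R1 ∩ R2 = {Ward}.
No dependency enlarges {Ward}, so (Ward)⁺ = {Ward}.
The closure contains neither all of R1 = {Admit, Ward, PName} nor all of R2 = {Ward, DocID, PatID, Diag, DName}, so the common attributes are not a superkey of either fragment. The join is lossy.

No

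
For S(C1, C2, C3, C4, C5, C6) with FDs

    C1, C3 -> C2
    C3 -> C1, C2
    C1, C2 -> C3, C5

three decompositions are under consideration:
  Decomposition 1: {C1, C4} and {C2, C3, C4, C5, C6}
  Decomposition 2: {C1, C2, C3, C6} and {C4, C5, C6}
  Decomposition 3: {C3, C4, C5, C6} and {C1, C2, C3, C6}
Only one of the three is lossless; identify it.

Decomposition 3

Decomposition 1: common = {C4}, closure = {C4} → lossy.
Decomposition 2: common = {C6}, closure = {C6} → lossy.
Decomposition 3: common = {C3, C6}, closure = {C1, C2, C3, C5, C6} → lossless.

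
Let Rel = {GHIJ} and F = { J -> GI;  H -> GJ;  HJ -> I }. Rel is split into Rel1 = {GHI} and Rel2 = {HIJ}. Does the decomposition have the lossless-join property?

Common attributes: Rel1 ∩ Rel2 = {HI}.
Closure of {HI}: H → GJ applies, adding GJ. So (HI)⁺ = {GHIJ}.
This closure contains every attribute of Rel1, so Rel1 ∩ Rel2 → Rel1. The join is lossless.

Yes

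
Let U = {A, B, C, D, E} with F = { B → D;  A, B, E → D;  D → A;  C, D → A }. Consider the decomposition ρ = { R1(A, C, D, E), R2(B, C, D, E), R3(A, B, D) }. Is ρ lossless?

Yes

Chase test. Columns are A, B, C, D, E; row i has aⱼ where attribute j ∈ Ri, else bᵢⱼ.
Initial tableau (one row per fragment):
  row 1: a1 b12 a3 a4 a5
  row 2: b21 a2 a3 a4 a5
  row 3: a1 a2 b33 a4 b35
Rows 1 and 2 agree on D; apply D→A and equate their A entries.
Row 2 is now all distinguished symbols — the join is lossless.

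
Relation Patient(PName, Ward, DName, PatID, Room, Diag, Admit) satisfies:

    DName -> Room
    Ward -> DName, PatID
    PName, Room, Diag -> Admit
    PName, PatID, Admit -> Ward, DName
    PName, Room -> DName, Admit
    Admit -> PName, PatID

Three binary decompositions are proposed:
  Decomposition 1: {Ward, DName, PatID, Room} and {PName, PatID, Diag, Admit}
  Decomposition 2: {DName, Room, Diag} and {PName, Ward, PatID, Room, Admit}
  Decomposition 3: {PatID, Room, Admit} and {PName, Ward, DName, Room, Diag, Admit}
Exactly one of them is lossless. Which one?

Decomposition 1: common = {PatID}, closure = {PatID} → lossy.
Decomposition 2: common = {Room}, closure = {Room} → lossy.
Decomposition 3: common = {Room, Admit}, closure = {PName, Ward, DName, PatID, Room, Admit} → lossless.

Decomposition 3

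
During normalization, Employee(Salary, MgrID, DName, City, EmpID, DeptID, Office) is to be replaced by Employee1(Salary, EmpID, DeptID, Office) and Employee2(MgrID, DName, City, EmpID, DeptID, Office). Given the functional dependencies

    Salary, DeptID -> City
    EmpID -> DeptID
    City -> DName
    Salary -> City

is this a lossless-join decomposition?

No

Common attributes: Employee1 ∩ Employee2 = {EmpID, DeptID, Office}.
No dependency enlarges {EmpID, DeptID, Office}, so (EmpID, DeptID, Office)⁺ = {EmpID, DeptID, Office}.
The closure contains neither all of Employee1 = {Salary, EmpID, DeptID, Office} nor all of Employee2 = {MgrID, DName, City, EmpID, DeptID, Office}, so the common attributes are not a superkey of either fragment. The join is lossy.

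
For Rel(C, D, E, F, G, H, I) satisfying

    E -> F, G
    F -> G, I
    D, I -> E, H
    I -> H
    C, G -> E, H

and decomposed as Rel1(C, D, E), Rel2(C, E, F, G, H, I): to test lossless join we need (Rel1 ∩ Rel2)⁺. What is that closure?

Rel1 ∩ Rel2 = {C, E}.
E → F, G applies, adding F, G
F → G, I applies, adding I
I → H applies, adding H
Closure: {C, E, F, G, H, I}.

C, E, F, G, H, I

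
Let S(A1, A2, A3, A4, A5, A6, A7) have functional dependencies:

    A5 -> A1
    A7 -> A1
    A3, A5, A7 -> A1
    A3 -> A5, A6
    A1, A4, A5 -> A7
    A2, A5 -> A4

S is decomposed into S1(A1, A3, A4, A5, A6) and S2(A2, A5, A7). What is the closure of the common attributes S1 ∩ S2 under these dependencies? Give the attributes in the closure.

A1, A5

S1 ∩ S2 = {A5}.
A5 → A1 applies, adding A1
Closure: {A1, A5}.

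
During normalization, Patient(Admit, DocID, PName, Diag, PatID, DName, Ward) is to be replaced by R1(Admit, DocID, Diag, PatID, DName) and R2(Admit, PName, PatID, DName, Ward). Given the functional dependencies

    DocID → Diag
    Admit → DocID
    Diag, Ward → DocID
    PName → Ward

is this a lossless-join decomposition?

Yes

Common attributes: R1 ∩ R2 = {Admit, PatID, DName}.
Closure of {Admit, PatID, DName}: Admit → DocID applies, adding DocID; DocID → Diag applies, adding Diag. So (Admit, PatID, DName)⁺ = {Admit, DocID, Diag, PatID, DName}.
This closure contains every attribute of R1, so R1 ∩ R2 → R1. The join is lossless.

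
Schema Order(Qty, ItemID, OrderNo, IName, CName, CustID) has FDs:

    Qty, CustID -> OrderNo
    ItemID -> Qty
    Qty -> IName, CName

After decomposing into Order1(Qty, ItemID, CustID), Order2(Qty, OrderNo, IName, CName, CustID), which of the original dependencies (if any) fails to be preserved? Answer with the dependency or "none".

Qty, CustID → OrderNo lies within Order2.
ItemID → Qty lies within Order1.
Qty → IName, CName lies within Order2.
Every dependency is enforceable on the fragments, so the decomposition is dependency-preserving.

none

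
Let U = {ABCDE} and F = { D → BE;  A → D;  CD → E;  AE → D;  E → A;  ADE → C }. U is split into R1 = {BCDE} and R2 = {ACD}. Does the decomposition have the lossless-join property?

Yes

Common attributes: R1 ∩ R2 = {CD}.
Closure of {CD}: D → BE applies, adding BE; E → A applies, adding A. So (CD)⁺ = {ABCDE}.
This closure contains every attribute of R1, so R1 ∩ R2 → R1. The join is lossless.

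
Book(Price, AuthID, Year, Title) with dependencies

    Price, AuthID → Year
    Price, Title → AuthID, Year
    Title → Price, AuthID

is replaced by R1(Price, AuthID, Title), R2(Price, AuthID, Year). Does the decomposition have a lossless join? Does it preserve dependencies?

Lossless test: (Price, AuthID)⁺ = {Price, AuthID, Year}, which contains all of one fragment — lossless.
Dependency preservation: Price, Title → AuthID, Year is not contained in any single fragment, but the restricted closure of its left-hand side across the fragments still reaches the right-hand side; the remaining FDs each lie inside some fragment. All dependencies are preserved.

lossless and dependency-preserving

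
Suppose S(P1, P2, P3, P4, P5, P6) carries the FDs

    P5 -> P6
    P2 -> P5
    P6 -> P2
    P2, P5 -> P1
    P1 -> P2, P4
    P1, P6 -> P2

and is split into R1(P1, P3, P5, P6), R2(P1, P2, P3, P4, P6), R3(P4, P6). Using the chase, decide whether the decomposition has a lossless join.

Yes

Chase test. Columns are P1, P2, P3, P4, P5, P6; row i has aⱼ where attribute j ∈ Ri, else bᵢⱼ.
Initial tableau (one row per fragment):
  row 1: a1 b12 a3 b14 a5 a6
  row 2: a1 a2 a3 a4 b25 a6
  row 3: b31 b32 b33 a4 b35 a6
Rows 1 and 2 agree on P6; apply P6→P2 and equate their P2 entries.
Rows 1 and 3 agree on P6; apply P6→P2 and equate their P2 entries.
Rows 1 and 2 agree on P1; apply P1→P2, P4 and equate their P2, P4 entries.
Rows 1 and 2 agree on P2; apply P2→P5 and equate their P5 entries.
Rows 1 and 3 agree on P2; apply P2→P5 and equate their P5 entries.
Rows 1 and 3 agree on P2, P5; apply P2, P5→P1 and equate their P1 entries.
Row 1 is now all distinguished symbols — the join is lossless.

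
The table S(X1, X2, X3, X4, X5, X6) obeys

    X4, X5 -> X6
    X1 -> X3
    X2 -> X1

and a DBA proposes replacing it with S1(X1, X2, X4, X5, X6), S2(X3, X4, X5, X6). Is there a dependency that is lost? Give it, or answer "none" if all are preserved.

Check X1 → X3: no single fragment contains all of {X1, X3}, and the restricted closure of {X1} across the fragments never reaches {X3}.
X4, X5 → X6 is preserved.
X2 → X1 is preserved.

X1 -> X3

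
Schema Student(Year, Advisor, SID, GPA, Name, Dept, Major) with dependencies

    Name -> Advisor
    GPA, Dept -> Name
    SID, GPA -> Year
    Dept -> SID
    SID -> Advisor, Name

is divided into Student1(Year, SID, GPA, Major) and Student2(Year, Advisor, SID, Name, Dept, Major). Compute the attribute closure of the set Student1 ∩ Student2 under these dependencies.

Student1 ∩ Student2 = {Year, SID, Major}.
SID → Advisor, Name applies, adding Advisor, Name
Closure: {Year, Advisor, SID, Name, Major}.

Year, Advisor, SID, Name, Major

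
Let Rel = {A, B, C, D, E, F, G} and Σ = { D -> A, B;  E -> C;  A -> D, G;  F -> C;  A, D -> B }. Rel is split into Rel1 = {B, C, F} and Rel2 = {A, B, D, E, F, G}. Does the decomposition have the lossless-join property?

Yes

Common attributes: Rel1 ∩ Rel2 = {B, F}.
Closure of {B, F}: F → C applies, adding C. So (B, F)⁺ = {B, C, F}.
This closure contains every attribute of Rel1, so Rel1 ∩ Rel2 → Rel1. The join is lossless.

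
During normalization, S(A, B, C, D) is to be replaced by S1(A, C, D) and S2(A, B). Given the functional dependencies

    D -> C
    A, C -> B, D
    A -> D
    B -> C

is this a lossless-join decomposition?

Common attributes: S1 ∩ S2 = {A}.
Closure of {A}: A → D applies, adding D; D → C applies, adding C; A, C → B, D applies, adding B. So (A)⁺ = {A, B, C, D}.
This closure contains every attribute of S1, so S1 ∩ S2 → S1. The join is lossless.

Yes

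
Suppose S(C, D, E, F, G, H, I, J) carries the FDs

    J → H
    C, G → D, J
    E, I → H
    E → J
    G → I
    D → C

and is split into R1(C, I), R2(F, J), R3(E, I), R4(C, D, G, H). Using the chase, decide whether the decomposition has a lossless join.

No

Chase test. Columns are C, D, E, F, G, H, I, J; row i has aⱼ where attribute j ∈ Ri, else bᵢⱼ.
Initial tableau (one row per fragment):
  row 1: a1 b12 b13 b14 b15 b16 a7 b18
  row 2: b21 b22 b23 a4 b25 b26 b27 a8
  row 3: b31 b32 a3 b34 b35 b36 a7 b38
  row 4: a1 a2 b43 b44 a5 a6 b47 b48
No row becomes fully distinguished — the join is lossy.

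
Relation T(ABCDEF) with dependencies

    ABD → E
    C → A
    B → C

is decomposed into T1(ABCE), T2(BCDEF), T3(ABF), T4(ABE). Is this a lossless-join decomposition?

Yes

Chase test. Columns are ABCDEF; row i has aⱼ where attribute j ∈ Ti, else bᵢⱼ.
Initial tableau (one row per fragment):
  row 1: a1 a2 a3 b14 a5 b16
  row 2: b21 a2 a3 a4 a5 a6
  row 3: a1 a2 b33 b34 b35 a6
  row 4: a1 a2 b43 b44 a5 b46
Rows 1 and 2 agree on C; apply C→A and equate their A entries.
Rows 1 and 3 agree on B; apply B→C and equate their C entries.
Rows 1 and 4 agree on B; apply B→C and equate their C entries.
Row 2 is now all distinguished symbols — the join is lossless.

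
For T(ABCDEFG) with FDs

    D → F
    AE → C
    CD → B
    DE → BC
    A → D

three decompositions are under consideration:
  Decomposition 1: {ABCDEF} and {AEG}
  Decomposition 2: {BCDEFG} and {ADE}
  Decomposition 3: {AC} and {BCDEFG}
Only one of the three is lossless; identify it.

Decomposition 1

Decomposition 1: common = {AE}, closure = {ABCDEF} → lossless.
Decomposition 2: common = {DE}, closure = {BCDEF} → lossy.
Decomposition 3: common = {C}, closure = {C} → lossy.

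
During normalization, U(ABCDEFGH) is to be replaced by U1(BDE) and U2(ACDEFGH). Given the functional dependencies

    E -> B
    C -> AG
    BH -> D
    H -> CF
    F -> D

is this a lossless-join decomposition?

Common attributes: U1 ∩ U2 = {DE}.
Closure of {DE}: E → B applies, adding B. So (DE)⁺ = {BDE}.
This closure contains every attribute of U1, so U1 ∩ U2 → U1. The join is lossless.

Yes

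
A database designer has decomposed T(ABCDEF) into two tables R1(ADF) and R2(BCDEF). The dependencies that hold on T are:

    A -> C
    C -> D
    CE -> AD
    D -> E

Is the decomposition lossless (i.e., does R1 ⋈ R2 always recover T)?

Common attributes: R1 ∩ R2 = {DF}.
Closure of {DF}: D → E applies, adding E. So (DF)⁺ = {DEF}.
The closure contains neither all of R1 = {ADF} nor all of R2 = {BCDEF}, so the common attributes are not a superkey of either fragment. The join is lossy.

No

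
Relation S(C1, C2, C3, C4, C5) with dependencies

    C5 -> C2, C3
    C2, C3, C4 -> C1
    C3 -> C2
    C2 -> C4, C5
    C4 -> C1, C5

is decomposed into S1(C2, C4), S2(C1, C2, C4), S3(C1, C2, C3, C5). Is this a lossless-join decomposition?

Yes

Chase test. Columns are C1, C2, C3, C4, C5; row i has aⱼ where attribute j ∈ Si, else bᵢⱼ.
Initial tableau (one row per fragment):
  row 1: b11 a2 b13 a4 b15
  row 2: a1 a2 b23 a4 b25
  row 3: a1 a2 a3 b34 a5
Rows 1 and 2 agree on C2; apply C2→C4, C5 and equate their C4, C5 entries.
Rows 1 and 3 agree on C2; apply C2→C4, C5 and equate their C4, C5 entries.
Rows 1 and 2 agree on C4; apply C4→C1, C5 and equate their C1, C5 entries.
Rows 1 and 2 agree on C5; apply C5→C2, C3 and equate their C2, C3 entries.
Rows 1 and 3 agree on C5; apply C5→C2, C3 and equate their C2, C3 entries.
Row 1 is now all distinguished symbols — the join is lossless.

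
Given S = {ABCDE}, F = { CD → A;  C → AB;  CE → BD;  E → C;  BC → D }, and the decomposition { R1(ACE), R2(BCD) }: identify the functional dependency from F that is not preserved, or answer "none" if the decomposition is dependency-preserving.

CD → A: restricted closure across fragments reaches A.
C → AB: restricted closure across fragments reaches AB.
CE → BD: restricted closure across fragments reaches BD.
E → C lies within R1.
BC → D lies within R2.
Every dependency is enforceable on the fragments, so the decomposition is dependency-preserving.

none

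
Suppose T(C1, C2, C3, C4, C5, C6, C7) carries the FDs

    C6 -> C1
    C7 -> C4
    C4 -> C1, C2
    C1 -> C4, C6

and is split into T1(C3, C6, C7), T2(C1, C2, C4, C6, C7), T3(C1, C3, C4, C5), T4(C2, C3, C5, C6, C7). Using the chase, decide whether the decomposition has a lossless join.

Chase test. Columns are C1, C2, C3, C4, C5, C6, C7; row i has aⱼ where attribute j ∈ Ti, else bᵢⱼ.
Initial tableau (one row per fragment):
  row 1: b11 b12 a3 b14 b15 a6 a7
  row 2: a1 a2 b23 a4 b25 a6 a7
  row 3: a1 b32 a3 a4 a5 b36 b37
  row 4: b41 a2 a3 b44 a5 a6 a7
Rows 1 and 2 agree on C6; apply C6→C1 and equate their C1 entries.
Rows 1 and 4 agree on C6; apply C6→C1 and equate their C1 entries.
Rows 1 and 2 agree on C7; apply C7→C4 and equate their C4 entries.
Rows 1 and 4 agree on C7; apply C7→C4 and equate their C4 entries.
Rows 1 and 2 agree on C4; apply C4→C1, C2 and equate their C1, C2 entries.
Rows 1 and 3 agree on C4; apply C4→C1, C2 and equate their C1, C2 entries.
Rows 1 and 3 agree on C1; apply C1→C4, C6 and equate their C4, C6 entries.
Row 4 is now all distinguished symbols — the join is lossless.

Yes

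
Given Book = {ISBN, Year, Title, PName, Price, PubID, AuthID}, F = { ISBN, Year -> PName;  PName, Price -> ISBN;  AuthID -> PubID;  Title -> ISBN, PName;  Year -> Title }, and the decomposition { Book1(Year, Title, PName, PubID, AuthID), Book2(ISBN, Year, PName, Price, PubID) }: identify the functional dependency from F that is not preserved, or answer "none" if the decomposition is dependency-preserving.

Check Title → ISBN, PName: no single fragment contains all of {ISBN, Title, PName}, and the restricted closure of {Title} across the fragments never reaches {ISBN, PName}.
ISBN, Year → PName is preserved.
PName, Price → ISBN is preserved.
AuthID → PubID is preserved.
Year → Title is preserved.

Title -> ISBN, PName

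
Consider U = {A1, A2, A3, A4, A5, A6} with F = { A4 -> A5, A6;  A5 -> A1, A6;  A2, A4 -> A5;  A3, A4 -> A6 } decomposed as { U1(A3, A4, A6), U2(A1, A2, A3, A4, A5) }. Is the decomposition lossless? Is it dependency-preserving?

Lossless test: (A3, A4)⁺ = {A1, A3, A4, A5, A6}, which contains all of one fragment — lossless.
Dependency preservation: the restricted closure of {A5} across the fragments never reaches {A1, A6}, so A5 → A1, A6 cannot be enforced without a join — not preserved.

lossless but not dependency-preserving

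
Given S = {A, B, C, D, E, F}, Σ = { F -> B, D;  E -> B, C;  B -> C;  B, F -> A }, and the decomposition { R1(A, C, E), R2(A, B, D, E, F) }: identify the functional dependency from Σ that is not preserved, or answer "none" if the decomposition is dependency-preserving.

B -> C

Check B → C: no single fragment contains all of {B, C}, and the restricted closure of {B} across the fragments never reaches {C}.
F → B, D is preserved.
E → B, C is preserved.
B, F → A is preserved.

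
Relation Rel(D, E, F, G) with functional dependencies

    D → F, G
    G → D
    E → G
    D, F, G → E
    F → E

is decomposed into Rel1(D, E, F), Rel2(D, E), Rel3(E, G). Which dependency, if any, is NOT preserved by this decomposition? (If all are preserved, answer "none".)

D → F, G: restricted closure across fragments reaches F, G.
G → D: restricted closure across fragments reaches D.
E → G lies within Rel3.
D, F, G → E: restricted closure across fragments reaches E.
F → E lies within Rel1.
Every dependency is enforceable on the fragments, so the decomposition is dependency-preserving.

none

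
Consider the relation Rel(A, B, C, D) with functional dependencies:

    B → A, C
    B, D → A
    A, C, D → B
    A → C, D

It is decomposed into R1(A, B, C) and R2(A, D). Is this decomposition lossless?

Yes

Common attributes: R1 ∩ R2 = {A}.
Closure of {A}: A → C, D applies, adding C, D; A, C, D → B applies, adding B. So (A)⁺ = {A, B, C, D}.
This closure contains every attribute of R1, so R1 ∩ R2 → R1. The join is lossless.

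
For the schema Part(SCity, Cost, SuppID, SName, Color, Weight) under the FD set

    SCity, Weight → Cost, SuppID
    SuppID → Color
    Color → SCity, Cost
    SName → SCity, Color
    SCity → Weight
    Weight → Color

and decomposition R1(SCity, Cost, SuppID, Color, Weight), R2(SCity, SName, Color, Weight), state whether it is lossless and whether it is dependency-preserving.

lossless and dependency-preserving

Lossless test: (SCity, Color, Weight)⁺ = {SCity, Cost, SuppID, Color, Weight}, which contains all of one fragment — lossless.
Dependency preservation: every FD's attributes lie within a single fragment, so each can be enforced locally — preserved.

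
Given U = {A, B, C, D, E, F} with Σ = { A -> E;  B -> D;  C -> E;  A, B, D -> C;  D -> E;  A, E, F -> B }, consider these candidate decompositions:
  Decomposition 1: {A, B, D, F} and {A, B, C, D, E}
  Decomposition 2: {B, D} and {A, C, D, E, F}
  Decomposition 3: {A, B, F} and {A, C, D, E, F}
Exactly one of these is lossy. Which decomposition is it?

Decomposition 2

Decomposition 1: common = {A, B, D}, closure = {A, B, C, D, E} → lossless.
Decomposition 2: common = {D}, closure = {D, E} → lossy.
Decomposition 3: common = {A, F}, closure = {A, B, C, D, E, F} → lossless.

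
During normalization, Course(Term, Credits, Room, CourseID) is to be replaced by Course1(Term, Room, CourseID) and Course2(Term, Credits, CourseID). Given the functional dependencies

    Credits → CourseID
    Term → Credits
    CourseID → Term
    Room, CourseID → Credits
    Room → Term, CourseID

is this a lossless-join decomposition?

Yes

Common attributes: Course1 ∩ Course2 = {Term, CourseID}.
Closure of {Term, CourseID}: Term → Credits applies, adding Credits. So (Term, CourseID)⁺ = {Term, Credits, CourseID}.
This closure contains every attribute of Course2, so Course1 ∩ Course2 → Course2. The join is lossless.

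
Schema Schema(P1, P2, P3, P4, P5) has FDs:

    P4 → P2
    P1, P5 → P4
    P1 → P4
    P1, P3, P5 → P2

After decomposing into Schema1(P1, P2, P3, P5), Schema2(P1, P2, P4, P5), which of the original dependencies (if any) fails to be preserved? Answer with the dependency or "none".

none

P4 → P2 lies within Schema2.
P1, P5 → P4 lies within Schema2.
P1 → P4 lies within Schema2.
P1, P3, P5 → P2 lies within Schema1.
Every dependency is enforceable on the fragments, so the decomposition is dependency-preserving.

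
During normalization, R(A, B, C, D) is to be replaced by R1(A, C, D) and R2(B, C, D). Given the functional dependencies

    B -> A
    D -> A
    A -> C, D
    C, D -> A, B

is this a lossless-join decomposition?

Common attributes: R1 ∩ R2 = {C, D}.
Closure of {C, D}: D → A applies, adding A; C, D → A, B applies, adding B. So (C, D)⁺ = {A, B, C, D}.
This closure contains every attribute of R1, so R1 ∩ R2 → R1. The join is lossless.

Yes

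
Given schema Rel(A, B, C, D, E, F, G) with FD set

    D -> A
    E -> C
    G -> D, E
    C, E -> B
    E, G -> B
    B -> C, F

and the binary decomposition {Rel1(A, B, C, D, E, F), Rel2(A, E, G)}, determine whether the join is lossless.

No

Common attributes: Rel1 ∩ Rel2 = {A, E}.
Closure of {A, E}: E → C applies, adding C; C, E → B applies, adding B; B → C, F applies, adding F. So (A, E)⁺ = {A, B, C, E, F}.
The closure contains neither all of Rel1 = {A, B, C, D, E, F} nor all of Rel2 = {A, E, G}, so the common attributes are not a superkey of either fragment. The join is lossy.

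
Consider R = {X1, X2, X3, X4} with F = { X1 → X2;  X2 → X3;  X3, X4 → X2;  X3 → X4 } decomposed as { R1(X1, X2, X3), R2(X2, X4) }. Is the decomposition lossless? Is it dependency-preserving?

Lossless test: (X2)⁺ = {X2, X3, X4}, which contains all of one fragment — lossless.
Dependency preservation: X3, X4 → X2; X3 → X4 are not contained in any single fragment, but the restricted closure of each left-hand side across the fragments still reaches the right-hand side; the remaining FDs each lie inside some fragment. All dependencies are preserved.

lossless and dependency-preserving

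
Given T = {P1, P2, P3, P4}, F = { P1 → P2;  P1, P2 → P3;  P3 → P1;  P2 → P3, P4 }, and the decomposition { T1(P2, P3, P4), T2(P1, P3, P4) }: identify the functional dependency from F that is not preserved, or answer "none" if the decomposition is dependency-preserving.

none

P1 → P2: restricted closure across fragments reaches P2.
P1, P2 → P3: restricted closure across fragments reaches P3.
P3 → P1 lies within T2.
P2 → P3, P4 lies within T1.
Every dependency is enforceable on the fragments, so the decomposition is dependency-preserving.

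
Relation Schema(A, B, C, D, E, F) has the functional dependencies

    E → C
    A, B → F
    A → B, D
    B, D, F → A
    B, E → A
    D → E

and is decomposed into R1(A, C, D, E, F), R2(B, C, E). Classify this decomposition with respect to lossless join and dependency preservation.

Lossless test: (C, E)⁺ = {C, E}, which is a superkey of neither fragment — lossy.
Dependency preservation: the restricted closure of {A} across the fragments never reaches {B, D}, so A → B, D cannot be enforced without a join — not preserved.

lossy and not dependency-preserving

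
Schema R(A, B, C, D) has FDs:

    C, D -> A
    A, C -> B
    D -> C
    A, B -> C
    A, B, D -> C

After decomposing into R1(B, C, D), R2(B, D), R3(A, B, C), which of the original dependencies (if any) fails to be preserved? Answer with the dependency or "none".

C, D -> A

Check C, D → A: no single fragment contains all of {A, C, D}, and the restricted closure of {C, D} across the fragments never reaches {A}.
A, C → B is preserved.
D → C is preserved.
A, B → C is preserved.
A, B, D → C is preserved.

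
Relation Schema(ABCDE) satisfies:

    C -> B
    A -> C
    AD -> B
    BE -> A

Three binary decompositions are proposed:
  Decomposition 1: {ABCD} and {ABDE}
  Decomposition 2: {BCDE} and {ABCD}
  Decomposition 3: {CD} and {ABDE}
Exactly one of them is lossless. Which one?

Decomposition 1: common = {ABD}, closure = {ABCD} → lossless.
Decomposition 2: common = {BCD}, closure = {BCD} → lossy.
Decomposition 3: common = {D}, closure = {D} → lossy.

Decomposition 1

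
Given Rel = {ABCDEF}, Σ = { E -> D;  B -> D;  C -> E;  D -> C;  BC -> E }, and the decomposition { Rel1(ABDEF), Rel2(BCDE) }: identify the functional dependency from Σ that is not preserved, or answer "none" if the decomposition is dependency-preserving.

none

E → D lies within Rel1.
B → D lies within Rel1.
C → E lies within Rel2.
D → C lies within Rel2.
BC → E lies within Rel2.
Every dependency is enforceable on the fragments, so the decomposition is dependency-preserving.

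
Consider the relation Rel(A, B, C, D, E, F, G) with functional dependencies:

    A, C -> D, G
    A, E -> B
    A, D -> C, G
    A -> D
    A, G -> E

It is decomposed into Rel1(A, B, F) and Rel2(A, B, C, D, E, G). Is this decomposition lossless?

Yes

Common attributes: Rel1 ∩ Rel2 = {A, B}.
Closure of {A, B}: A → D applies, adding D; A, D → C, G applies, adding C, G; A, G → E applies, adding E. So (A, B)⁺ = {A, B, C, D, E, G}.
This closure contains every attribute of Rel2, so Rel1 ∩ Rel2 → Rel2. The join is lossless.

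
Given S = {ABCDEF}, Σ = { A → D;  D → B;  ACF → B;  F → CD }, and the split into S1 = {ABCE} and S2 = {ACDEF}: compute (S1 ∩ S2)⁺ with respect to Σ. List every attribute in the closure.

ABCDE

S1 ∩ S2 = {ACE}.
A → D applies, adding D
D → B applies, adding B
Closure: {ABCDE}.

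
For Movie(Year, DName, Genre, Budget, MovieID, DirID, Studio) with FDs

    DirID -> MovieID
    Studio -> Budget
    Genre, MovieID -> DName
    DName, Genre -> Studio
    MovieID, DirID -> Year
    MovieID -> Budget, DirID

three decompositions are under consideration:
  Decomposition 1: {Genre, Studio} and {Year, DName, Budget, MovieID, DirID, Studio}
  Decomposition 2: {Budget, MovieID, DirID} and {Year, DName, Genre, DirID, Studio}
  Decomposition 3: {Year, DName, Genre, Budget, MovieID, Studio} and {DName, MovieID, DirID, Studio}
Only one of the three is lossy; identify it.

Decomposition 1

Decomposition 1: common = {Studio}, closure = {Budget, Studio} → lossy.
Decomposition 2: common = {DirID}, closure = {Year, Budget, MovieID, DirID} → lossless.
Decomposition 3: common = {DName, MovieID, Studio}, closure = {Year, DName, Budget, MovieID, DirID, Studio} → lossless.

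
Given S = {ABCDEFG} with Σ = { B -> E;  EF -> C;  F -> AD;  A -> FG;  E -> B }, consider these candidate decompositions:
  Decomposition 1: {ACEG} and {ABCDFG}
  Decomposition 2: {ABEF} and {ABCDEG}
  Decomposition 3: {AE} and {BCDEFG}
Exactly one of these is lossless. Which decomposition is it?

Decomposition 2

Decomposition 1: common = {ACG}, closure = {ACDFG} → lossy.
Decomposition 2: common = {ABE}, closure = {ABCDEFG} → lossless.
Decomposition 3: common = {E}, closure = {BE} → lossy.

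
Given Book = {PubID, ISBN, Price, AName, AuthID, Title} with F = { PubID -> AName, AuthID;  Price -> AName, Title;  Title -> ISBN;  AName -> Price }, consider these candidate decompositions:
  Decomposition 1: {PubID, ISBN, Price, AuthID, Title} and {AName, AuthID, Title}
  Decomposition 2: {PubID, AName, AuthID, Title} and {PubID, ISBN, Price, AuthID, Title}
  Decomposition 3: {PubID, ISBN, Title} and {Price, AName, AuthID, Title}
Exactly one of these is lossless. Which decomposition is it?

Decomposition 1: common = {AuthID, Title}, closure = {ISBN, AuthID, Title} → lossy.
Decomposition 2: common = {PubID, AuthID, Title}, closure = {PubID, ISBN, Price, AName, AuthID, Title} → lossless.
Decomposition 3: common = {Title}, closure = {ISBN, Title} → lossy.

Decomposition 2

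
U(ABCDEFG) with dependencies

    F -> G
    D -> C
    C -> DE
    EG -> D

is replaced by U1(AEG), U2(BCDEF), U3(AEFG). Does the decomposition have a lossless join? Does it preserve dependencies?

lossy and not dependency-preserving

Lossless test (chase): Rows 2 and 3 agree on F; apply F→G and equate their G entries. Rows 1 and 2 agree on EG; apply EG→D and equate their D entries. Rows 1 and 3 agree on EG; apply EG→D and equate their D entries. Rows 1 and 2 agree on D; apply D→C and equate their C entries. Rows 1 and 3 agree on D; apply D→C and equate their C entries. No row becomes fully distinguished — the join is lossy.
Dependency preservation: the restricted closure of {EG} across the fragments never reaches {D}, so EG → D cannot be enforced without a join — not preserved.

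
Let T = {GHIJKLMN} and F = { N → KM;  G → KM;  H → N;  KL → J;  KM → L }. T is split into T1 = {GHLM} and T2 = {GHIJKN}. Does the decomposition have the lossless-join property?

Common attributes: T1 ∩ T2 = {GH}.
Closure of {GH}: G → KM applies, adding KM; H → N applies, adding N; KM → L applies, adding L; KL → J applies, adding J. So (GH)⁺ = {GHJKLMN}.
This closure contains every attribute of T1, so T1 ∩ T2 → T1. The join is lossless.

Yes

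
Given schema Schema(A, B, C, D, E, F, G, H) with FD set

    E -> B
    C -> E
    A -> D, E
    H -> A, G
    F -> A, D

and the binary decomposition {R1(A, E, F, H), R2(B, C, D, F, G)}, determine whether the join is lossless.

No

Common attributes: R1 ∩ R2 = {F}.
Closure of {F}: F → A, D applies, adding A, D; A → D, E applies, adding E; E → B applies, adding B. So (F)⁺ = {A, B, D, E, F}.
The closure contains neither all of R1 = {A, E, F, H} nor all of R2 = {B, C, D, F, G}, so the common attributes are not a superkey of either fragment. The join is lossy.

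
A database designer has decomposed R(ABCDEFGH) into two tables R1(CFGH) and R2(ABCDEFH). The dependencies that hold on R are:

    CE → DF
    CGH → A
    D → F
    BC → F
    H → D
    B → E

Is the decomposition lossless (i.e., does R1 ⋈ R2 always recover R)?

Common attributes: R1 ∩ R2 = {CFH}.
Closure of {CFH}: H → D applies, adding D. So (CFH)⁺ = {CDFH}.
The closure contains neither all of R1 = {CFGH} nor all of R2 = {ABCDEFH}, so the common attributes are not a superkey of either fragment. The join is lossy.

No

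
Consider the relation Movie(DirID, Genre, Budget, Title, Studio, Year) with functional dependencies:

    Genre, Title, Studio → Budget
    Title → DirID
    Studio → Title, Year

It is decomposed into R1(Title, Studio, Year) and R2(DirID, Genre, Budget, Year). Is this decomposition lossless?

Common attributes: R1 ∩ R2 = {Year}.
No dependency enlarges {Year}, so (Year)⁺ = {Year}.
The closure contains neither all of R1 = {Title, Studio, Year} nor all of R2 = {DirID, Genre, Budget, Year}, so the common attributes are not a superkey of either fragment. The join is lossy.

No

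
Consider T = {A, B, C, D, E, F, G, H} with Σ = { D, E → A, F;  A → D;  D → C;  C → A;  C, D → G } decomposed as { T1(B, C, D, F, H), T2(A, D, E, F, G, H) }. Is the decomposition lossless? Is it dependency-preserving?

Lossless test: (D, F, H)⁺ = {A, C, D, F, G, H}, which is a superkey of neither fragment — lossy.
Dependency preservation: C → A; C, D → G are not contained in any single fragment, but the restricted closure of each left-hand side across the fragments still reaches the right-hand side; the remaining FDs each lie inside some fragment. All dependencies are preserved.

lossy but dependency-preserving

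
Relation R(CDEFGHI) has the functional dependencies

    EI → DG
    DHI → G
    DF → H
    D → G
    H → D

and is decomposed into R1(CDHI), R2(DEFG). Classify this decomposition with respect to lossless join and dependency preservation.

Lossless test: (D)⁺ = {DG}, which is a superkey of neither fragment — lossy.
Dependency preservation: the restricted closure of {EI} across the fragments never reaches {DG}, so EI → DG cannot be enforced without a join — not preserved.

lossy and not dependency-preserving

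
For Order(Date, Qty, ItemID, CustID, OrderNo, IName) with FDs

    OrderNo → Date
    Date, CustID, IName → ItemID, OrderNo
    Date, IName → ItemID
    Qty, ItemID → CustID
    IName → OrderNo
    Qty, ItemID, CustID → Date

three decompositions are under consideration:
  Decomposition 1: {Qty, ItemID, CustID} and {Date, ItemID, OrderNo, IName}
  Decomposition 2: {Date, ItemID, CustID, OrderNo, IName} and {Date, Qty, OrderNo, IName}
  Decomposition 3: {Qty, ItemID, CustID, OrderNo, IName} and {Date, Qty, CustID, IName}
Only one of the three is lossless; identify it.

Decomposition 3

Decomposition 1: common = {ItemID}, closure = {ItemID} → lossy.
Decomposition 2: common = {Date, OrderNo, IName}, closure = {Date, ItemID, OrderNo, IName} → lossy.
Decomposition 3: common = {Qty, CustID, IName}, closure = {Date, Qty, ItemID, CustID, OrderNo, IName} → lossless.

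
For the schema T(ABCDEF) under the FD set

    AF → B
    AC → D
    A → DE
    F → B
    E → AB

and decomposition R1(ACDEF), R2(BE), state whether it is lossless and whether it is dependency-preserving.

Lossless test: (E)⁺ = {ABDE}, which contains all of one fragment — lossless.
Dependency preservation: the restricted closure of {F} across the fragments never reaches {B}, so F → B cannot be enforced without a join — not preserved.

lossless but not dependency-preserving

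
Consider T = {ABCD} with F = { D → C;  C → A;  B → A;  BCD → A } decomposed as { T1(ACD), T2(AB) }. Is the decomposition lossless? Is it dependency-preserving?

Lossless test: (A)⁺ = {A}, which is a superkey of neither fragment — lossy.
Dependency preservation: BCD → A is not contained in any single fragment, but the restricted closure of its left-hand side across the fragments still reaches the right-hand side; the remaining FDs each lie inside some fragment. All dependencies are preserved.

lossy but dependency-preserving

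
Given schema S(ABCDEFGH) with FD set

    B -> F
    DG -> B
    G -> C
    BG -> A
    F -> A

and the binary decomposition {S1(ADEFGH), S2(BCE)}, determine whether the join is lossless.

No

Common attributes: S1 ∩ S2 = {E}.
No dependency enlarges {E}, so (E)⁺ = {E}.
The closure contains neither all of S1 = {ADEFGH} nor all of S2 = {BCE}, so the common attributes are not a superkey of either fragment. The join is lossy.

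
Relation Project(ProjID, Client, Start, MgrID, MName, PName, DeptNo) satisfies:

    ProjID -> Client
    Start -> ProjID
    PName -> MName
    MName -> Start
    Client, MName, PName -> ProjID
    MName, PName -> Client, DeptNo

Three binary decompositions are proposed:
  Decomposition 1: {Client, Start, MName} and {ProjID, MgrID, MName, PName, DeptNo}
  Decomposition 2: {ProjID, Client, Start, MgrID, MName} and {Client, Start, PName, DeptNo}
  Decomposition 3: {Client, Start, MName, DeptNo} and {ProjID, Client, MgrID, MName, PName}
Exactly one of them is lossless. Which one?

Decomposition 1: common = {MName}, closure = {ProjID, Client, Start, MName} → lossless.
Decomposition 2: common = {Client, Start}, closure = {ProjID, Client, Start} → lossy.
Decomposition 3: common = {Client, MName}, closure = {ProjID, Client, Start, MName} → lossy.

Decomposition 1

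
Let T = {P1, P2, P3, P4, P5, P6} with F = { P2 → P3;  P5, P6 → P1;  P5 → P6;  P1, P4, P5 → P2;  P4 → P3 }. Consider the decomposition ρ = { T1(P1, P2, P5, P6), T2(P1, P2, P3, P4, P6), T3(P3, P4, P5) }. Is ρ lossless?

Chase test. Columns are P1, P2, P3, P4, P5, P6; row i has aⱼ where attribute j ∈ Ti, else bᵢⱼ.
Initial tableau (one row per fragment):
  row 1: a1 a2 b13 b14 a5 a6
  row 2: a1 a2 a3 a4 b25 a6
  row 3: b31 b32 a3 a4 a5 b36
Rows 1 and 2 agree on P2; apply P2→P3 and equate their P3 entries.
Rows 1 and 3 agree on P5; apply P5→P6 and equate their P6 entries.
Rows 1 and 3 agree on P5, P6; apply P5, P6→P1 and equate their P1 entries.
No row becomes fully distinguished — the join is lossy.

No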